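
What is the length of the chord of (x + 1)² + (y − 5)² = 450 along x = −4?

42

Centre (−1, 5), r² = 450. Perpendicular distance d from centre to line = |3| / √1 = 3.
Chord = 2√(r² − d²) = 2·√(441) = 42.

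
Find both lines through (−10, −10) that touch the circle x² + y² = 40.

Write the tangent as mx − y + (−10 − m·(−10)) = 0 and set its distance from the centre to 2√10:
(10m − (10))² = 40(m² + 1)
3m² − 10m + 3 = 0, so m = 3 or m = 1/3.
Through (−10, −10) these give 3x − y = −20 and x − 3y = 20.

3x − y = −20 and x − 3y = 20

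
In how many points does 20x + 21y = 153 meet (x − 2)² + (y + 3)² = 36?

Substituting the line into the circle gives 841x² − 10404x + 32544 = 0.
Δ = 108243216 − 109478016 = −1234800.
No real roots: the line does not meet the circle.

0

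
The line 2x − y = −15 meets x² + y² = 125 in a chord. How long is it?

From the line, y = 2x + 15. Substituting:
5x² + 60x + 100 = 0  ⟹  x² + 12x + 20 = 0
x = −2 or x = −10, giving (−2, 11) and (−10, −5).
Chord length = distance between (−2, 11) and (−10, −5) = √320 = 8√5.

8√5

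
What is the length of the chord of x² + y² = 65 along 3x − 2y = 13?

From the line, y = (−13 + 3x)/2. Substituting:
13x² − 78x − 91 = 0  ⟹  x² − 6x − 7 = 0
x = 7 or x = −1, giving (7, 4) and (−1, −8).
Chord length = distance between (7, 4) and (−1, −8) = √208 = 4√13.

4√13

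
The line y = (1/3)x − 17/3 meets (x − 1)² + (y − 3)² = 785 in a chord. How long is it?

Centre (1, 3), r² = 785. Perpendicular distance d from centre to line = |−25| / √10 = 25/√10.
Chord = 2√(r² − d²) = 2·√(1445/2) = 17√10.

17√10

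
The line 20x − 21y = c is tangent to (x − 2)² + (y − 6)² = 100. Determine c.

Tangency holds when the distance from the centre (2, 6) to the line equals the radius 10:
|20·2 − 21·6 − c| / √841 = 10
|c − (−86)| = 10·29, so c = 204 or c = −376.

c = −376 or c = 204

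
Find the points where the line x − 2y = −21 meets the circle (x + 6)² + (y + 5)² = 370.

From the line, y = (21 + x)/2. Substituting:
5x² + 110x − 375 = 0  ⟹  x² + 22x − 75 = 0
x = 3 or x = −25, giving (3, 12) and (−25, −2).

(−25, −2) and (3, 12)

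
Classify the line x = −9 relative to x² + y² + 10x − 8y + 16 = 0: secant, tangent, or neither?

Substituting the line into the circle gives y² − 8y + 7 = 0.
Discriminant = (−8)² − 4·1·(7) = 36 > 0.
Two real roots: the line is a secant.

secant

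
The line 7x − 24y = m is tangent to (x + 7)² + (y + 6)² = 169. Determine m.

Tangency holds when the distance from the centre (−7, −6) to the line equals the radius 13:
|7·(−7) − 24·(−6) − m| / √625 = 13
|m − (95)| = 13·25, so m = 420 or m = −230.

m = −230 or m = 420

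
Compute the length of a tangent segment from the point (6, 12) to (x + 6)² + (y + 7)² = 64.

The centre is (−6, −7) and r = 8. The square of the distance from P to the centre is 144 + 361 = 505.
The tangent meets the radius at right angles, so tangent² = |PO|² − r² = 505 − 64 = 441.

21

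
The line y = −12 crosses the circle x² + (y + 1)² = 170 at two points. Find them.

(−7, −12) and (7, −12)

From the line, y = −12. Substituting:
x² − 49 = 0
x = 7 or x = −7, giving (7, −12) and (−7, −12).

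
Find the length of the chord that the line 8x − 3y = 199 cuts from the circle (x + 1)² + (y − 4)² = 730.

The distance from (−1, 4) to the line is 219/√73, and r² = 730.
Half the chord is √(r² − d²) = √(73), so the full chord is 2√73.

2√73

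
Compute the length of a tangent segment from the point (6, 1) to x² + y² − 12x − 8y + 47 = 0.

With centre O = (6, 4), |OP|² = 9 and r² = 5.
The tangent meets the radius at right angles, so tangent² = |PO|² − r² = 9 − 5 = 4.

2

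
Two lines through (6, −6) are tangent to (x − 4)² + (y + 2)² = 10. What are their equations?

Write the tangent as mx − y + (−6 − m·(6)) = 0 and set its distance from the centre to √10:
(−2m − (4))² = 10(m² + 1)
3m² − 8m − 3 = 0, so m = −1/3 or m = 3.
With m = −1/3: x + 3y = −12. With m = 3: 3x − y = 24.

x + 3y = −12 and 3x − y = 24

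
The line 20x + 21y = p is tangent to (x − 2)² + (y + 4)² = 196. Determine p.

p = −450 or p = 362

For a tangent, require d(centre, line) = r = 14.
|20·2 + 21·(−4) − p| / √841 = 14
|p − (−44)| = 14·29, so p = 362 or p = −450.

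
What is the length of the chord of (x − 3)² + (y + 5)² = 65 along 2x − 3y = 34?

From the line, y = (−34 + 2x)/3. Substituting:
13x² − 130x − 143 = 0  ⟹  x² − 10x − 11 = 0
x = 11 or x = −1, giving (11, −4) and (−1, −12).
|(11, −4) − (−1, −12)| = √((12)² + (8)²) = 4√13.

4√13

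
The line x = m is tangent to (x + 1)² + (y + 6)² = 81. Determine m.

m = −10 or m = 8

Tangency holds when the distance from the centre (−1, −6) to the line equals the radius 9:
|1·(−1) + 0·(−6) − m| / √1 = 9
|m − (−1)| = 9, so m = 8 or m = −10.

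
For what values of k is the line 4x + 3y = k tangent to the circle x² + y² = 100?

k = −50 or k = 50

For a tangent, require d(centre, line) = r = 10.
|4·0 + 3·0 − k| / √25 = 10
|k| = 10·5, so k = 50 or k = −50.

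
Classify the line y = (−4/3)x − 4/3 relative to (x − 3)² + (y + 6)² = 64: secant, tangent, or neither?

secant

Substituting the line into the circle gives 25x² − 166x − 299 = 0.
Δ = 27556 − (−29900) = 57456.
Two real roots: the line is a secant.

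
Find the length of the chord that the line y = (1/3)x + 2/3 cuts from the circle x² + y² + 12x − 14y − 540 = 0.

Substitute y = (2 + x)/3:
10x² + 70x − 4940 = 0  ⟹  x² + 7x − 494 = 0
x = 19 or x = −26, giving (19, 7) and (−26, −8).
Chord length = distance between (19, 7) and (−26, −8) = √2250 = 15√10.

15√10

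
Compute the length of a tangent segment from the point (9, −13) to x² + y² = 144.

√106

With centre O = (0, 0), |OP|² = 250 and r² = 144.
By the tangent–radius right angle, tangent length = √(|PO|² − r²) = √106.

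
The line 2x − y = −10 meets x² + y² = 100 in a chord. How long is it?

8√5

The distance from (0, 0) to the line is 10/√5, and r² = 100.
Half the chord is √(r² − d²) = √(80), so the full chord is 8√5.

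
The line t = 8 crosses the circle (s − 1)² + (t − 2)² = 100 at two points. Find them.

(−7, 8) and (9, 8)

Express t = 8 and substitute into the circle:
s² − 2s − 63 = 0
s = 9 or s = −7, giving (9, 8) and (−7, 8).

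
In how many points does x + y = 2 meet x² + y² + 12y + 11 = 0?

Substituting the line into the circle gives 2x² − 16x + 39 = 0.
Δ = 256 − 312 = −56.
No real roots: the line does not meet the circle.

0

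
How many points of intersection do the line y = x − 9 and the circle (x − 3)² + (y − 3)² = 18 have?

Centre (3, 3), r² = 18. Distance² from centre to line = (−9)²/2 = 81/2.
Since d² > r², the line lies outside the circle.

0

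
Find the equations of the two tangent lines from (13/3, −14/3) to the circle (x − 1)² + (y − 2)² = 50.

A line y − (−14/3) = m(x − (13/3)) is tangent when its distance from (1, 2) is 5√2:
[m·(−10/3) − (20/3)]² = 50(m² + 1)
7m² − 8m + 1 = 0, so m = 1/7 or m = 1.
With m = 1/7: x − 7y = 37. With m = 1: x − y = 9.

x − 7y = 37 and x − y = 9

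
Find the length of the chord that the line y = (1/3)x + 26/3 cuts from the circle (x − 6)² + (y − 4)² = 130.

6√10

Substitute y = (26 + x)/3:
10x² − 80x − 650 = 0  ⟹  x² − 8x − 65 = 0
x = 13 or x = −5, giving (13, 13) and (−5, 7).
|(13, 13) − (−5, 7)| = √((18)² + (6)²) = 6√10.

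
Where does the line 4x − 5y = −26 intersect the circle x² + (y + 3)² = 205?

Express y = (26 + 4x)/5 and substitute into the circle:
41x² + 328x − 3444 = 0  ⟹  x² + 8x − 84 = 0
x = 6 or x = −14, giving (6, 10) and (−14, −6).

(−14, −6) and (6, 10)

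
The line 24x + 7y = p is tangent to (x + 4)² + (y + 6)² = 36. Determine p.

For a tangent, require d(centre, line) = r = 6.
|24·(−4) + 7·(−6) − p| / √625 = 6
|p − (−138)| = 6·25, so p = 12 or p = −288.

p = −288 or p = 12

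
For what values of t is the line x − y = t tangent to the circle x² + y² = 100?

Tangency holds when the distance from the centre (0, 0) to the line equals the radius 10:
|1·0 − 1·0 − t| / √2 = 10
|t| = 10√2.

t = ±10√2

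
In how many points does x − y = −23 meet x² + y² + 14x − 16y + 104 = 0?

Substituting the line into the circle gives 2x² + 44x + 265 = 0.
Δ = 1936 − 2120 = −184.
No real roots: the line does not meet the circle.

0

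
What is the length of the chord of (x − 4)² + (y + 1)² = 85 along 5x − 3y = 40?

Substitute y = (−40 + 5x)/3:
34x² − 442x + 748 = 0  ⟹  x² − 13x + 22 = 0
x = 11 or x = 2, giving (11, 5) and (2, −10).
Chord length = distance between (11, 5) and (2, −10) = √306 = 3√34.

3√34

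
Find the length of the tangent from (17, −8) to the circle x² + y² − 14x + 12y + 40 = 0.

√59

With centre O = (7, −6), |OP|² = 104 and r² = 45.
Power of the point: PT² = |PO|² − r² = 59, so PT = √59.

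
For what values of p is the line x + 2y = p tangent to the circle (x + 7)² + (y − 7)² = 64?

p = 7 ± 8√5

For a tangent, require d(centre, line) = r = 8.
|1·(−7) + 2·7 − p| / √5 = 8
|p − (7)| = 8√5.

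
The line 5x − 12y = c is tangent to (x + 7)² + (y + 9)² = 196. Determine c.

For a tangent, require d(centre, line) = r = 14.
|5·(−7) − 12·(−9) − c| / √169 = 14
|c − (73)| = 14·13, so c = 255 or c = −109.

c = −109 or c = 255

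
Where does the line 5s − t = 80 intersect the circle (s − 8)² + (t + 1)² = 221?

Substitute t = 5s − 80:
26s² − 806s + 6084 = 0  ⟹  s² − 31s + 234 = 0
s = 18 or s = 13, giving (18, 10) and (13, −15).

(13, −15) and (18, 10)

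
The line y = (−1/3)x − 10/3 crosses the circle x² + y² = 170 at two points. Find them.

Express y = (−10 − x)/3 and substitute into the circle:
10x² + 20x − 1430 = 0  ⟹  x² + 2x − 143 = 0
x = 11 or x = −13, giving (11, −7) and (−13, 1).

(−13, 1) and (11, −7)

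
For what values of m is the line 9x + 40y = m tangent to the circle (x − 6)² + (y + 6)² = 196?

Tangency holds when the distance from the centre (6, −6) to the line equals the radius 14:
|9·6 + 40·(−6) − m| / √1681 = 14
|m − (−186)| = 14·41, so m = 388 or m = −760.

m = −760 or m = 388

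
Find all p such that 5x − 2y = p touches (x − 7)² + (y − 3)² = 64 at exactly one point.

The line touches the circle iff its distance from (7, 3) is 8:
|5·7 − 2·3 − p| / √29 = 8
|p − (29)| = 8√29.

p = 29 ± 8√29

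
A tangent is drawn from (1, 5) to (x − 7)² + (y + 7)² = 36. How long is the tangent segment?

12

Centre (7, −7), r² = 36. |PO|² = (−6)² + (12)² = 180.
Power of the point: PT² = |PO|² − r² = 144, so PT = 12.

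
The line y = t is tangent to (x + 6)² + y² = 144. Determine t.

t = −12 or t = 12

The line touches the circle iff its distance from (−6, 0) is 12:
|0·(−6) + 1·0 − t| / √1 = 12
|t| = 12, so t = 12 or t = −12.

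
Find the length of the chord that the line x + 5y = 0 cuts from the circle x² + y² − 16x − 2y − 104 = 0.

The distance from (8, 1) to the line is 13/√26, and r² = 169.
Chord = 2√(r² − d²) = 2·√(325/2) = 5√26.

5√26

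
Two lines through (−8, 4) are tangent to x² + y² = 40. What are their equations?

3x + y = −20 and x − 3y = −20

Write the tangent as mx − y + (4 − m·(−8)) = 0 and set its distance from the centre to 2√10:
[m·(8) − (−4)]² = 40(m² + 1)
3m² + 8m − 3 = 0, so m = −3 or m = 1/3.
Through (−8, 4) these give 3x + y = −20 and x − 3y = −20.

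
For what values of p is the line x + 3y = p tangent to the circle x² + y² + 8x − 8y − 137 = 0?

p = 8 ± 13√10

Tangency holds when the distance from the centre (−4, 4) to the line equals the radius 13:
|1·(−4) + 3·4 − p| / √10 = 13
|p − (8)| = 13√10.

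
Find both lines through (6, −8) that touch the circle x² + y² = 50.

7x − y = 50 and x + 7y = −50

Write the tangent as mx − y + (−8 − m·(6)) = 0 and set its distance from the centre to 5√2:
[m·(−6) − (8)]² = 50(m² + 1)
7m² − 48m − 7 = 0, so m = 7 or m = −1/7.
Through (6, −8) these give 7x − y = 50 and x + 7y = −50.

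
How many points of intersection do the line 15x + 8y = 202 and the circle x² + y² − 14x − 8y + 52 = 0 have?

d² = (15·7 + 8·4 − (202))²/289 = 4225/289; r² = 13.
Since d² > r², the line lies outside the circle.

0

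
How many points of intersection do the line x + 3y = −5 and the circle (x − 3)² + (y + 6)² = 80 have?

2

Substituting the line into the circle gives 10x² − 80x − 470 = 0.
Δ = 6400 − (−18800) = 25200.
Two real roots: the line is a secant.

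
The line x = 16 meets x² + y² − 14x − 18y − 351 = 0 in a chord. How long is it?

Centre (7, 9), r² = 481. Perpendicular distance d from centre to line = |−9| / √1 = 9.
Chord = 2√(r² − d²) = 2·√(400) = 40.

40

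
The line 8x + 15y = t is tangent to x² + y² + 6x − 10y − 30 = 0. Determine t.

t = −85 or t = 187

Tangency holds when the distance from the centre (−3, 5) to the line equals the radius 8:
|8·(−3) + 15·5 − t| / √289 = 8
|t − (51)| = 8·17, so t = 187 or t = −85.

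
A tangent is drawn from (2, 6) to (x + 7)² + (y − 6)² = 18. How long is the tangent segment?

The centre is (−7, 6) and r = 3√2. The square of the distance from P to the centre is 81 + 0 = 81.
The tangent meets the radius at right angles, so tangent² = |PO|² − r² = 81 − 18 = 63.

3√7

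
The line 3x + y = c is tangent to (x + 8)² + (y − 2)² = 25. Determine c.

For a tangent, require d(centre, line) = r = 5.
|3·(−8) + 1·2 − c| / √10 = 5
|c − (−22)| = 5√10.

c = −22 ± 5√10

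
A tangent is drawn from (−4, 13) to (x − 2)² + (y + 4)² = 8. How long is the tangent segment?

√317

With centre O = (2, −4), |OP|² = 325 and r² = 8.
By the tangent–radius right angle, tangent length = √(|PO|² − r²) = √317.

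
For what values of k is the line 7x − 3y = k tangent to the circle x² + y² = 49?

k = ±7√58

The line touches the circle iff its distance from (0, 0) is 7:
|7·0 − 3·0 − k| / √58 = 7
|k| = 7√58.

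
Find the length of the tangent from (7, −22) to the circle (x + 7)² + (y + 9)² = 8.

Centre (−7, −9), r² = 8. |PO|² = (14)² + (−13)² = 365.
The tangent meets the radius at right angles, so tangent² = |PO|² − r² = 365 − 8 = 357.

√357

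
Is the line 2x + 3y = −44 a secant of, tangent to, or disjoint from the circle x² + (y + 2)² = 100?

disjoint

d² = (2·0 + 3·(−2) − (−44))²/13 = 1444/13; r² = 100.
Since d² > r², the line lies outside the circle.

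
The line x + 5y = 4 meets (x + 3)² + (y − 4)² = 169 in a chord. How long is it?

Centre (−3, 4), r² = 169. Perpendicular distance d from centre to line = |13| / √26 = 13/√26.
Chord = 2√(r² − d²) = 2·√(325/2) = 5√26.

5√26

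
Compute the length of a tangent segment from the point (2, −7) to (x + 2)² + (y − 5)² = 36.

2√31

With centre O = (−2, 5), |OP|² = 160 and r² = 36.
The tangent meets the radius at right angles, so tangent² = |PO|² − r² = 160 − 36 = 124.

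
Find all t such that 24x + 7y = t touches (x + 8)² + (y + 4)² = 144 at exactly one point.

t = −520 or t = 80

Tangency holds when the distance from the centre (−8, −4) to the line equals the radius 12:
|24·(−8) + 7·(−4) − t| / √625 = 12
|t − (−220)| = 12·25, so t = 80 or t = −520.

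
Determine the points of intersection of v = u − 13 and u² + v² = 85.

(6, −7) and (7, −6)

Express v = u − 13 and substitute into the circle:
2u² − 26u + 84 = 0  ⟹  u² − 13u + 42 = 0
u = 7 or u = 6, giving (7, −6) and (6, −7).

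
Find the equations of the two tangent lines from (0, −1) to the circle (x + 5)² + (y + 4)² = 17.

4x − y = 1 and x + 4y = −4

A line y − (−1) = m(x − (0)) is tangent when its distance from (−5, −4) is √17:
(−5m − (−3))² = 17(m² + 1)
4m² − 15m − 4 = 0, so m = 4 or m = −1/4.
With m = 4: 4x − y = 1. With m = −1/4: x + 4y = −4.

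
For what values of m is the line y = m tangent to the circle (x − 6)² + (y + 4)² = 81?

The line touches the circle iff its distance from (6, −4) is 9:
|0·6 + 1·(−4) − m| / √1 = 9
|m − (−4)| = 9, so m = 5 or m = −13.

m = −13 or m = 5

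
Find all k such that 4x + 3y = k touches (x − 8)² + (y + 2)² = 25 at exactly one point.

Tangency holds when the distance from the centre (8, −2) to the line equals the radius 5:
|4·8 + 3·(−2) − k| / √25 = 5
|k − (26)| = 5·5, so k = 51 or k = 1.

k = 1 or k = 51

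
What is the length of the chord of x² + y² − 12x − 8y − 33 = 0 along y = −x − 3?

√2

From the line, y = −x − 3. Substituting:
2x² + 2x = 0  ⟹  x² + x = 0
x = 0 or x = −1, giving (0, −3) and (−1, −2).
Chord length = distance between (0, −3) and (−1, −2) = √2 = √2.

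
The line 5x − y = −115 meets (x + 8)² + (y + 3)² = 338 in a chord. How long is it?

4√26

Substitute y = 5x + 115:
26x² + 1196x + 13650 = 0  ⟹  x² + 46x + 525 = 0
x = −21 or x = −25, giving (−21, 10) and (−25, −10).
Chord length = distance between (−21, 10) and (−25, −10) = √416 = 4√26.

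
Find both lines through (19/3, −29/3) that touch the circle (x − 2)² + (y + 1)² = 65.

x + 8y = −71 and 7x − 4y = 83

Let a tangent through (19/3, −29/3) have slope m. Its distance from (2, −1) must equal √65:
(−13/3m − (26/3))² = 65(m² + 1)
32m² − 52m − 7 = 0, so m = −1/8 or m = 7/4.
With m = −1/8: x + 8y = −71. With m = 7/4: 7x − 4y = 83.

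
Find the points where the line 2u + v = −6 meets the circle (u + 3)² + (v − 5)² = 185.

(−11, 16) and (1, −8)

Substitute v = −2u − 6:
5u² + 50u − 55 = 0  ⟹  u² + 10u − 11 = 0
u = 1 or u = −11, giving (1, −8) and (−11, 16).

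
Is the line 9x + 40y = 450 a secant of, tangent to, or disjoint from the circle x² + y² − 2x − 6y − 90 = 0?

Substituting the line into the circle gives 1681x² − 9140x − 49500 = 0.
Discriminant = (−9140)² − 4·1681·(−49500) = 416377600 > 0.
Two real roots: the line is a secant.

secant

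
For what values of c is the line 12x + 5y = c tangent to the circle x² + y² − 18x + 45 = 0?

Tangency holds when the distance from the centre (9, 0) to the line equals the radius 6:
|12·9 + 5·0 − c| / √169 = 6
|c − (108)| = 6·13, so c = 186 or c = 30.

c = 30 or c = 186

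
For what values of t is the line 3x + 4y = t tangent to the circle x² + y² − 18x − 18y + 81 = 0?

Tangency holds when the distance from the centre (9, 9) to the line equals the radius 9:
|3·9 + 4·9 − t| / √25 = 9
|t − (63)| = 9·5, so t = 108 or t = 18.

t = 18 or t = 108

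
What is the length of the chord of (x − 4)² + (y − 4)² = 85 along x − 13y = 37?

√170

Substitute y = (−37 + x)/13:
170x² − 1530x − 3740 = 0  ⟹  x² − 9x − 22 = 0
x = 11 or x = −2, giving (11, −2) and (−2, −3).
Chord length = distance between (11, −2) and (−2, −3) = √170 = √170.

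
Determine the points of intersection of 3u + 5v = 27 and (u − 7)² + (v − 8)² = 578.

(−16, 15) and (24, −9)

Express v = (27 − 3u)/5 and substitute into the circle:
34u² − 272u − 13056 = 0  ⟹  u² − 8u − 384 = 0
u = 24 or u = −16, giving (24, −9) and (−16, 15).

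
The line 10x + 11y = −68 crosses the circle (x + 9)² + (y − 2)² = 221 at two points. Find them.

From the line, y = (−68 − 10x)/11. Substituting:
221x² + 3978x − 8840 = 0  ⟹  x² + 18x − 40 = 0
x = 2 or x = −20, giving (2, −8) and (−20, 12).

(−20, 12) and (2, −8)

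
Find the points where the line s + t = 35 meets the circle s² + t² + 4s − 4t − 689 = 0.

(9, 26) and (22, 13)

Express t = −s + 35 and substitute into the circle:
2s² − 62s + 396 = 0  ⟹  s² − 31s + 198 = 0
s = 22 or s = 9, giving (22, 13) and (9, 26).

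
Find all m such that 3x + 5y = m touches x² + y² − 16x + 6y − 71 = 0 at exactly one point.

The line touches the circle iff its distance from (8, −3) is 12:
|3·8 + 5·(−3) − m| / √34 = 12
|m − (9)| = 12√34.

m = 9 ± 12√34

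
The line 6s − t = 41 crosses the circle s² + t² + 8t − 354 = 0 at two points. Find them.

(3, −23) and (9, 13)

From the line, t = 6s − 41. Substituting:
37s² − 444s + 999 = 0  ⟹  s² − 12s + 27 = 0
s = 9 or s = 3, giving (9, 13) and (3, −23).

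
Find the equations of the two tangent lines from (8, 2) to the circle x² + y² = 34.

5x − 3y = 34 and 3x + 5y = 34

Write the tangent as mx − y + (2 − m·(8)) = 0 and set its distance from the centre to √34:
(−8m − (−2))² = 34(m² + 1)
15m² − 16m − 15 = 0, so m = 5/3 or m = −3/5.
Through (8, 2) these give 5x − 3y = 34 and 3x + 5y = 34.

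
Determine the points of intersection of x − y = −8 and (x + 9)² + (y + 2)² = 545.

(−26, −18) and (7, 15)

Substitute y = x + 8:
2x² + 38x − 364 = 0  ⟹  x² + 19x − 182 = 0
x = 7 or x = −26, giving (7, 15) and (−26, −18).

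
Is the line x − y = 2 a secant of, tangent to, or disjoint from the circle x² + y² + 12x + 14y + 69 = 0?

Substituting the line into the circle gives 2x² + 22x + 45 = 0.
Discriminant = (22)² − 4·2·(45) = 124 > 0.
Two real roots: the line is a secant.

secant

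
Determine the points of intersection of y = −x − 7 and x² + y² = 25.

(−4, −3) and (−3, −4)

Substitute y = −x − 7:
2x² + 14x + 24 = 0  ⟹  x² + 7x + 12 = 0
x = −3 or x = −4, giving (−3, −4) and (−4, −3).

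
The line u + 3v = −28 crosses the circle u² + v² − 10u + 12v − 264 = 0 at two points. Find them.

(−13, −5) and (20, −16)

Express v = (−28 − u)/3 and substitute into the circle:
10u² − 70u − 2600 = 0  ⟹  u² − 7u − 260 = 0
u = 20 or u = −13, giving (20, −16) and (−13, −5).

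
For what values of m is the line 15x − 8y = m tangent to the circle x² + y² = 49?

Tangency holds when the distance from the centre (0, 0) to the line equals the radius 7:
|15·0 − 8·0 − m| / √289 = 7
|m| = 7·17, so m = 119 or m = −119.

m = −119 or m = 119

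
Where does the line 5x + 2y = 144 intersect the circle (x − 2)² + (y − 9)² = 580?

Substitute y = (144 − 5x)/2:
29x² − 1276x + 13572 = 0  ⟹  x² − 44x + 468 = 0
x = 26 or x = 18, giving (26, 7) and (18, 27).

(18, 27) and (26, 7)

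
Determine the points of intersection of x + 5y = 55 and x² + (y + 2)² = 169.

From the line, y = (55 − x)/5. Substituting:
26x² − 130x = 0  ⟹  x² − 5x = 0
x = 5 or x = 0, giving (5, 10) and (0, 11).

(0, 11) and (5, 10)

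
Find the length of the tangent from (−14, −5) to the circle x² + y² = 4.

√217

With centre O = (0, 0), |OP|² = 221 and r² = 4.
The tangent meets the radius at right angles, so tangent² = |PO|² − r² = 221 − 4 = 217.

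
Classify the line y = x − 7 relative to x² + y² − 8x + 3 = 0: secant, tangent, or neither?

d² = (1·4 − 1·0 − (7))²/2 = 9/2; r² = 13.
Since d² < r², the line cuts the circle twice.

secant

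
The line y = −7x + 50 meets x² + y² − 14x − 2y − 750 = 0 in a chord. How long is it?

The distance from (7, 1) to the line is 0/√50, and r² = 800.
Half the chord is √(r² − d²) = √(800), so the full chord is 40√2.

40√2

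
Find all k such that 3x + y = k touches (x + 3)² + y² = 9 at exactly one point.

The line touches the circle iff its distance from (−3, 0) is 3:
|3·(−3) + 1·0 − k| / √10 = 3
|k − (−9)| = 3√10.

k = −9 ± 3√10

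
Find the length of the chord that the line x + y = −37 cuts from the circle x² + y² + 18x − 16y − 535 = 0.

8√2

Express y = −x − 37 and substitute into the circle:
2x² + 108x + 1426 = 0  ⟹  x² + 54x + 713 = 0
x = −23 or x = −31, giving (−23, −14) and (−31, −6).
Chord length = distance between (−23, −14) and (−31, −6) = √128 = 8√2.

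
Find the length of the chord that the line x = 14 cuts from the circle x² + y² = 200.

4

The line gives x = 14. Substituting into the circle:
y² − 4 = 0
y = 2 or y = −2, giving (14, 2) and (14, −2).
|(14, 2) − (14, −2)| = √((0)² + (4)²) = 4.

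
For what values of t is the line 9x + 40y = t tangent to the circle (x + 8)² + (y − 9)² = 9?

For a tangent, require d(centre, line) = r = 3.
|9·(−8) + 40·9 − t| / √1681 = 3
|t − (288)| = 3·41, so t = 411 or t = 165.

t = 165 or t = 411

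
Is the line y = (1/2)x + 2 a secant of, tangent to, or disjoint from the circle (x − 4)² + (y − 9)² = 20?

Centre (4, 9), r² = 20. Distance² from centre to line = (−10)²/5 = 20.
Since d² = r², the line is tangent.

tangent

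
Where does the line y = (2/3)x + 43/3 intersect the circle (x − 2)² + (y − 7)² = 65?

(−5, 11) and (1, 15)

Substitute y = (43 + 2x)/3:
13x² + 52x − 65 = 0  ⟹  x² + 4x − 5 = 0
x = 1 or x = −5, giving (1, 15) and (−5, 11).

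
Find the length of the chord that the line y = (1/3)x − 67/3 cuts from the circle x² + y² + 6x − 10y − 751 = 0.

The distance from (−3, 5) to the line is 85/√10, and r² = 785.
Half the chord is √(r² − d²) = √(125/2), so the full chord is 5√10.

5√10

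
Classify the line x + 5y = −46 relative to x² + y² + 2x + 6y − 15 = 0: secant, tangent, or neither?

Centre (−1, −3), r² = 25. Distance² from centre to line = (30)²/26 = 450/13.
Since d² > r², the line lies outside the circle.

neither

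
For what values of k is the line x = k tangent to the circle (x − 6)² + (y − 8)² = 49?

k = −1 or k = 13

For a tangent, require d(centre, line) = r = 7.
|1·6 + 0·8 − k| / √1 = 7
|k − (6)| = 7, so k = 13 or k = −1.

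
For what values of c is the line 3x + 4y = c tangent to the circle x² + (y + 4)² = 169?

The line touches the circle iff its distance from (0, −4) is 13:
|3·0 + 4·(−4) − c| / √25 = 13
|c − (−16)| = 13·5, so c = 49 or c = −81.

c = −81 or c = 49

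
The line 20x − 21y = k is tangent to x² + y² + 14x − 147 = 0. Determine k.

For a tangent, require d(centre, line) = r = 14.
|20·(−7) − 21·0 − k| / √841 = 14
|k − (−140)| = 14·29, so k = 266 or k = −546.

k = −546 or k = 266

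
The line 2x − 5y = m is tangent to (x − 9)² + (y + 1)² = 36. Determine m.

m = 23 ± 6√29

For a tangent, require d(centre, line) = r = 6.
|2·9 − 5·(−1) − m| / √29 = 6
|m − (23)| = 6√29.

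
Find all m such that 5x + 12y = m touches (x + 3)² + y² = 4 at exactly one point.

For a tangent, require d(centre, line) = r = 2.
|5·(−3) + 12·0 − m| / √169 = 2
|m − (−15)| = 2·13, so m = 11 or m = −41.

m = −41 or m = 11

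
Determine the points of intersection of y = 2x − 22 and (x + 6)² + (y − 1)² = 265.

Substitute y = 2x − 22:
5x² − 80x + 300 = 0  ⟹  x² − 16x + 60 = 0
x = 10 or x = 6, giving (10, −2) and (6, −10).

(6, −10) and (10, −2)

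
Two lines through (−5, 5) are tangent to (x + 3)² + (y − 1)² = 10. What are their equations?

3x − y = −20 and x + 3y = 10

Write the tangent as mx − y + (5 − m·(−5)) = 0 and set its distance from the centre to √10:
[m·(2) − (−4)]² = 10(m² + 1)
3m² − 8m − 3 = 0, so m = 3 or m = −1/3.
Through (−5, 5) these give 3x − y = −20 and x + 3y = 10.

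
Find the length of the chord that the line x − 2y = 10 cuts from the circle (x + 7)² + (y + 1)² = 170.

10√5

Substitute y = (−10 + x)/2:
5x² + 40x − 420 = 0  ⟹  x² + 8x − 84 = 0
x = 6 or x = −14, giving (6, −2) and (−14, −12).
Chord length = distance between (6, −2) and (−14, −12) = √500 = 10√5.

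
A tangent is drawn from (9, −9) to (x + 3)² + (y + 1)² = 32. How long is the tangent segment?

With centre O = (−3, −1), |OP|² = 208 and r² = 32.
The tangent meets the radius at right angles, so tangent² = |PO|² − r² = 208 − 32 = 176.

4√11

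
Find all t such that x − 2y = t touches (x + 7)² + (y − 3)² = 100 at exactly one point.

t = −13 ± 10√5

For a tangent, require d(centre, line) = r = 10.
|1·(−7) − 2·3 − t| / √5 = 10
|t − (−13)| = 10√5.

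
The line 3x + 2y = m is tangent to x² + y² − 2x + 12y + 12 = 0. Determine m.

m = −9 ± 5√13

Tangency holds when the distance from the centre (1, −6) to the line equals the radius 5:
|3·1 + 2·(−6) − m| / √13 = 5
|m − (−9)| = 5√13.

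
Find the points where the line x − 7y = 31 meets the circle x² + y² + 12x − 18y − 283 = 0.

(−18, −7) and (10, −3)

Substitute y = (−31 + x)/7:
50x² + 400x − 9000 = 0  ⟹  x² + 8x − 180 = 0
x = 10 or x = −18, giving (10, −3) and (−18, −7).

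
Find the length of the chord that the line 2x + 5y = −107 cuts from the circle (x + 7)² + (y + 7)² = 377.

6√29

The distance from (−7, −7) to the line is 58/√29, and r² = 377.
Chord = 2√(r² − d²) = 2·√(261) = 6√29.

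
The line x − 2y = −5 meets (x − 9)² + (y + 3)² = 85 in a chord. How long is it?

2√5

Substitute y = (5 + x)/2:
5x² − 50x + 105 = 0  ⟹  x² − 10x + 21 = 0
x = 7 or x = 3, giving (7, 6) and (3, 4).
Chord length = distance between (7, 6) and (3, 4) = √20 = 2√5.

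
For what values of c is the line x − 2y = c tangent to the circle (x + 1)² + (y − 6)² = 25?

c = −13 ± 5√5

For a tangent, require d(centre, line) = r = 5.
|1·(−1) − 2·6 − c| / √5 = 5
|c − (−13)| = 5√5.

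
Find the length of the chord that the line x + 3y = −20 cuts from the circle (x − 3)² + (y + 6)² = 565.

15√10

Centre (3, −6), r² = 565. Perpendicular distance d from centre to line = |5| / √10 = 5/√10.
Chord = 2√(r² − d²) = 2·√(1125/2) = 15√10.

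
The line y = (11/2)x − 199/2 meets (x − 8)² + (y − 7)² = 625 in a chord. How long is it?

Centre (8, 7), r² = 625. Perpendicular distance d from centre to line = |−125| / √125 = 125/√125.
Half the chord is √(r² − d²) = √(500), so the full chord is 20√5.

20√5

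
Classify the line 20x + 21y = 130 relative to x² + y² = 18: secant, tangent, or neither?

Centre (0, 0), r² = 18. Distance² from centre to line = (−130)²/841 = 16900/841.
Since d² > r², the line lies outside the circle.

neither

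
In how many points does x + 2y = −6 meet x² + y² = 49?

2

Centre (0, 0), r² = 49. Distance² from centre to line = (6)²/5 = 36/5.
Since d² < r², the line cuts the circle twice.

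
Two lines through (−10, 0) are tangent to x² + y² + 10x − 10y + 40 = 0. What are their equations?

Let a tangent through (−10, 0) have slope m. Its distance from (−5, 5) must equal √10:
[m·(5) − (5)]² = 10(m² + 1)
3m² − 10m + 3 = 0, so m = 1/3 or m = 3.
Through (−10, 0) these give x − 3y = −10 and 3x − y = −30.

x − 3y = −10 and 3x − y = −30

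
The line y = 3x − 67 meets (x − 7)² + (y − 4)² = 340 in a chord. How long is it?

6√10

From the line, y = 3x − 67. Substituting:
10x² − 440x + 4750 = 0  ⟹  x² − 44x + 475 = 0
x = 25 or x = 19, giving (25, 8) and (19, −10).
|(25, 8) − (19, −10)| = √((6)² + (18)²) = 6√10.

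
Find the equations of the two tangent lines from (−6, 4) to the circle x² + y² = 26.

Write the tangent as mx − y + (4 − m·(−6)) = 0 and set its distance from the centre to √26:
[m·(6) − (−4)]² = 26(m² + 1)
5m² + 24m − 5 = 0, so m = −5 or m = 1/5.
With m = −5: 5x + y = −26. With m = 1/5: x − 5y = −26.

5x + y = −26 and x − 5y = −26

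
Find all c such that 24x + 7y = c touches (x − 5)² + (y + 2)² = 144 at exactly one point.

The line touches the circle iff its distance from (5, −2) is 12:
|24·5 + 7·(−2) − c| / √625 = 12
|c − (106)| = 12·25, so c = 406 or c = −194.

c = −194 or c = 406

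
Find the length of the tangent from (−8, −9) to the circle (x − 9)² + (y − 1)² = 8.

The centre is (9, 1) and r = 2√2. The square of the distance from P to the centre is 289 + 100 = 389.
The tangent meets the radius at right angles, so tangent² = |PO|² − r² = 389 − 8 = 381.

√381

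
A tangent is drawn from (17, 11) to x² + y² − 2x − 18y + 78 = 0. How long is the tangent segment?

With centre O = (1, 9), |OP|² = 260 and r² = 4.
The tangent meets the radius at right angles, so tangent² = |PO|² − r² = 260 − 4 = 256.

16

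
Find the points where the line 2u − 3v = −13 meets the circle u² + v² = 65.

(−8, −1) and (4, 7)

Substitute v = (13 + 2u)/3:
13u² + 52u − 416 = 0  ⟹  u² + 4u − 32 = 0
u = 4 or u = −8, giving (4, 7) and (−8, −1).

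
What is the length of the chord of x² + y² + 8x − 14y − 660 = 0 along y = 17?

50

Centre (−4, 7), r² = 725. Perpendicular distance d from centre to line = |−10| / √1 = 10.
Chord = 2√(r² − d²) = 2·√(625) = 50.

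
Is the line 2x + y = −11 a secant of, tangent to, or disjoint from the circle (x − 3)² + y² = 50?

disjoint

Centre (3, 0), r² = 50. Distance² from centre to line = (17)²/5 = 289/5.
Since d² > r², the line lies outside the circle.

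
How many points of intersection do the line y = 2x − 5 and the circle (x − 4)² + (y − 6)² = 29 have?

2

Substituting the line into the circle gives 5x² − 52x + 108 = 0.
Δ = 2704 − 2160 = 544.
Two real roots: the line is a secant.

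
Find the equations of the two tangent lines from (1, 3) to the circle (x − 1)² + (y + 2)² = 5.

Let a tangent through (1, 3) have slope m. Its distance from (1, −2) must equal √5:
[m·(0) − (−5)]² = 5(m² + 1)
m² − 4 = 0, so m = 2 or m = −2.
With m = 2: 2x − y = −1. With m = −2: 2x + y = 5.

2x − y = −1 and 2x + y = 5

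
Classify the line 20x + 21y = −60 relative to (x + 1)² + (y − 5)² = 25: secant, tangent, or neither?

tangent

Centre (−1, 5), r² = 25. Distance² from centre to line = (145)²/841 = 25.
Since d² = r², the line is tangent.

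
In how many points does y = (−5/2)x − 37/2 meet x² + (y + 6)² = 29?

2

d² = (5·0 + 2·(−6) − (−37))²/29 = 625/29; r² = 29.
Since d² < r², the line cuts the circle twice.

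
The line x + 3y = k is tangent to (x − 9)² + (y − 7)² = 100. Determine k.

k = 30 ± 10√10

For a tangent, require d(centre, line) = r = 10.
|1·9 + 3·7 − k| / √10 = 10
|k − (30)| = 10√10.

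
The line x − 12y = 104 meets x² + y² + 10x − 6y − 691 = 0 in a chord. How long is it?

4√145

The distance from (−5, 3) to the line is 145/√145, and r² = 725.
Chord = 2√(r² − d²) = 2·√(580) = 4√145.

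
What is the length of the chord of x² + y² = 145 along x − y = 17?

Centre (0, 0), r² = 145. Perpendicular distance d from centre to line = |−17| / √2 = 17/√2.
Half the chord is √(r² − d²) = √(1/2), so the full chord is √2.

√2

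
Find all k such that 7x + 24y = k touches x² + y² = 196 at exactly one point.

For a tangent, require d(centre, line) = r = 14.
|7·0 + 24·0 − k| / √625 = 14
|k| = 14·25, so k = 350 or k = −350.

k = −350 or k = 350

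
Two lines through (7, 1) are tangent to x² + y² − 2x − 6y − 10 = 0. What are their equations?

x − 2y = 5 and 2x + y = 15

Write the tangent as mx − y + (1 − m·(7)) = 0 and set its distance from the centre to 2√5:
[m·(−6) − (2)]² = 20(m² + 1)
2m² + 3m − 2 = 0, so m = 1/2 or m = −2.
With m = 1/2: x − 2y = 5. With m = −2: 2x + y = 15.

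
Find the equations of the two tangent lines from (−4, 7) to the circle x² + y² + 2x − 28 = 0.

5x − 2y = −34 and 2x + 5y = 27

A line y − (7) = m(x − (−4)) is tangent when its distance from (−1, 0) is √29:
[m·(3) − (−7)]² = 29(m² + 1)
10m² − 21m − 10 = 0, so m = 5/2 or m = −2/5.
Through (−4, 7) these give 5x − 2y = −34 and 2x + 5y = 27.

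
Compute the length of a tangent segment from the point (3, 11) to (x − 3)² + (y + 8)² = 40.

√321

With centre O = (3, −8), |OP|² = 361 and r² = 40.
Power of the point: PT² = |PO|² − r² = 321, so PT = √321.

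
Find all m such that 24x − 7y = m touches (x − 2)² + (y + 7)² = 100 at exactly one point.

m = −153 or m = 347

For a tangent, require d(centre, line) = r = 10.
|24·2 − 7·(−7) − m| / √625 = 10
|m − (97)| = 10·25, so m = 347 or m = −153.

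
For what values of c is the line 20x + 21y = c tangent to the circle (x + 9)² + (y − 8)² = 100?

c = −302 or c = 278

For a tangent, require d(centre, line) = r = 10.
|20·(−9) + 21·8 − c| / √841 = 10
|c − (−12)| = 10·29, so c = 278 or c = −302.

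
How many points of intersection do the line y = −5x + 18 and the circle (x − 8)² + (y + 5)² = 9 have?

Substituting the line into the circle gives 26x² − 246x + 584 = 0.
Discriminant = (−246)² − 4·26·(584) = −220 < 0.
No real roots: the line does not meet the circle.

0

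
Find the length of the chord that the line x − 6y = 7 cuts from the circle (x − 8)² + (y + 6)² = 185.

4√37

Centre (8, −6), r² = 185. Perpendicular distance d from centre to line = |37| / √37 = 37/√37.
Half the chord is √(r² − d²) = √(148), so the full chord is 4√37.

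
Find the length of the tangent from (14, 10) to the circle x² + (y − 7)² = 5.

10√2

Centre (0, 7), r² = 5. |PO|² = (14)² + (3)² = 205.
Power of the point: PT² = |PO|² − r² = 200, so PT = 10√2.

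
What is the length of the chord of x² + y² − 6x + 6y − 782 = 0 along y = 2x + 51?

8√5

Substitute y = 2x + 51:
5x² + 210x + 2125 = 0  ⟹  x² + 42x + 425 = 0
x = −17 or x = −25, giving (−17, 17) and (−25, 1).
|(−17, 17) − (−25, 1)| = √((8)² + (16)²) = 8√5.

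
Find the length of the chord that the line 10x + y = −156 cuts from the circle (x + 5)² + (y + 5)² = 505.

4√101

Centre (−5, −5), r² = 505. Perpendicular distance d from centre to line = |101| / √101 = 101/√101.
Chord = 2√(r² − d²) = 2·√(404) = 4√101.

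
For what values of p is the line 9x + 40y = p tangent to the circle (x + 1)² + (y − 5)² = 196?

p = −383 or p = 765

Tangency holds when the distance from the centre (−1, 5) to the line equals the radius 14:
|9·(−1) + 40·5 − p| / √1681 = 14
|p − (191)| = 14·41, so p = 765 or p = −383.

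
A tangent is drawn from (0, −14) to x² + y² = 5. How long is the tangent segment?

√191

With centre O = (0, 0), |OP|² = 196 and r² = 5.
By the tangent–radius right angle, tangent length = √(|PO|² − r²) = √191.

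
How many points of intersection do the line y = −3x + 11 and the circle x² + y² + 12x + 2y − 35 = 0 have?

0

d² = (3·(−6) + 1·(−1) − (11))²/10 = 90; r² = 72.
Since d² > r², the line lies outside the circle.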